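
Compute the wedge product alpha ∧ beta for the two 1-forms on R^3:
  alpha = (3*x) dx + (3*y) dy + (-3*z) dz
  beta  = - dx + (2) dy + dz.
alpha ∧ beta = (6*x + 3*y) dx ∧ dy + (3*x - 3*z) dx ∧ dz + (3*y + 6*z) dy ∧ dz

Distribute the wedge, using dx_i ∧ dx_j = -dx_j ∧ dx_i and dx_i ∧ dx_i = 0. For each pair (i, j) with i < j, the coefficient of dx_i ∧ dx_j in alpha ∧ beta is (alpha_i * beta_j - alpha_j * beta_i). Collecting: alpha ∧ beta = (6*x + 3*y) dx ∧ dy + (3*x - 3*z) dx ∧ dz + (3*y + 6*z) dy ∧ dz.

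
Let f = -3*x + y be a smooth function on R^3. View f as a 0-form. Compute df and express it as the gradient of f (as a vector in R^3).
df = (-3) dx + (1) dy + (0) dz; grad f = (-3, 1, 0)

For a 0-form f, d f = (∂f/∂x) dx + (∂f/∂y) dy + (∂f/∂z) dz. The components of the vector representation are exactly the entries of grad f in Cartesian coordinates:
  ∂f/∂x = -3
  ∂f/∂y = 1
  ∂f/∂z = 0.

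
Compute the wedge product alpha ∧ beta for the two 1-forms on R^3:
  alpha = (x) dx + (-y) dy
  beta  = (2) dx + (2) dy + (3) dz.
alpha ∧ beta = (2*x + 2*y) dx ∧ dy + (3*x) dx ∧ dz + (-3*y) dy ∧ dz

Distribute the wedge, using dx_i ∧ dx_j = -dx_j ∧ dx_i and dx_i ∧ dx_i = 0. For each pair (i, j) with i < j, the coefficient of dx_i ∧ dx_j in alpha ∧ beta is (alpha_i * beta_j - alpha_j * beta_i). Collecting: alpha ∧ beta = (2*x + 2*y) dx ∧ dy + (3*x) dx ∧ dz + (-3*y) dy ∧ dz.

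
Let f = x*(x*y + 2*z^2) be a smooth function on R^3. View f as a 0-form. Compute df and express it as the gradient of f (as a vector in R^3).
df = (2*x*y + 2*z^2) dx + (x^2) dy + (4*x*z) dz; grad f = (2*x*y + 2*z^2, x^2, 4*x*z)

For a 0-form f, d f = (∂f/∂x) dx + (∂f/∂y) dy + (∂f/∂z) dz. The components of the vector representation are exactly the entries of grad f in Cartesian coordinates:
  ∂f/∂x = 2*x*y + 2*z^2
  ∂f/∂y = x^2
  ∂f/∂z = 4*x*z.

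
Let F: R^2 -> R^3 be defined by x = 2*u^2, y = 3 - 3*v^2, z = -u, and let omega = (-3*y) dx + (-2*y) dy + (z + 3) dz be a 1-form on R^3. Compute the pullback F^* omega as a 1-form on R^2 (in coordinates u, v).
F^* omega = (36*u*v^2 - 35*u - 3) du + (36*v*(1 - v^2)) dv

Using F^*(f dg) = (f ∘ F) d(g ∘ F), substitute each coordinate x_i by F_i(u, v) in f_i, and replace dx_i by d F_i = (∂F_i/∂u) du + (∂F_i/∂v) dv.
  For the x component: f_1(F) = 9*v^2 - 9; d F_1 = (4*u) du + (0) dv
  For the y component: f_2(F) = 6*v^2 - 6; d F_2 = (0) du + (-6*v) dv
  For the z component: f_3(F) = 3 - u; d F_3 = (-1) du + (0) dv
Combining and collecting du, dv coefficients:
  coeff of du: 36*u*v^2 - 35*u - 3
  coeff of dv: 36*v*(1 - v^2)
F^* omega = (36*u*v^2 - 35*u - 3) du + (36*v*(1 - v^2)) dv.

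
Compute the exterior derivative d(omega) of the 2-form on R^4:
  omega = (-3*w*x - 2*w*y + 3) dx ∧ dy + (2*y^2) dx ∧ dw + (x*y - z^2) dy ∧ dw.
d(omega) = (-3*x - 5*y) dx ∧ dy ∧ dw + (2*z) dy ∧ dz ∧ dw

For a 2-form omega = sum_{i<j} g_{ij} dx_i ∧ dx_j, the exterior derivative is
  d(omega) = sum_{i<j} d(g_{ij}) ∧ dx_i ∧ dx_j = sum_{i<j, k} (∂g_{ij}/∂x_k) dx_k ∧ dx_i ∧ dx_j.
Expand each term, using dx_k ∧ dx_i ∧ dx_j = sgn(permutation) dx_{(a)} ∧ dx_{(b)} ∧ dx_{(c)} with (a < b < c) sorted:
  d(-3*w*x - 2*w*y + 3) includes (∂/∂w)(-3*w*x - 2*w*y + 3) dw = (-3*x - 2*y) dw, which multiplied by dx ∧ dy gives (-3*x - 2*y) dx ∧ dy ∧ dw
  d(2*y^2) includes (∂/∂y)(2*y^2) dy = (4*y) dy, which multiplied by dx ∧ dw gives (-4*y) dx ∧ dy ∧ dw
  d(x*y - z^2) includes (∂/∂x)(x*y - z^2) dx = (y) dx, which multiplied by dy ∧ dw gives (y) dx ∧ dy ∧ dw
  d(x*y - z^2) includes (∂/∂z)(x*y - z^2) dz = (-2*z) dz, which multiplied by dy ∧ dw gives (2*z) dy ∧ dz ∧ dw
Collecting like 3-forms: d(omega) = (-3*x - 5*y) dx ∧ dy ∧ dw + (2*z) dy ∧ dz ∧ dw.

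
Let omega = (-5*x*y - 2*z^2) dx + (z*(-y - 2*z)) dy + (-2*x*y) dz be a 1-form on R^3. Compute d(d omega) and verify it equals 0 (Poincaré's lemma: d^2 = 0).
d(d omega) = 0

Step 1: d omega = sum_{i<j} (∂f_j/∂x_i - ∂f_i/∂x_j) dx_i ∧ dx_j:
  coeff of dx ∧ dy: 5*x
  coeff of dx ∧ dz: -2*y + 4*z
  coeff of dy ∧ dz: -2*x + y + 4*z
Step 2: Apply d again to each 2-form coefficient. The only possible 3-form in R^3 is dx ∧ dy ∧ dz, with coefficient
  ∂(coeff of dy∧dz)/∂x - ∂(coeff of dx∧dz)/∂y + ∂(coeff of dx∧dy)/∂z
  = ∂/∂x (-2*x + y + 4*z) - ∂/∂y (-2*y + 4*z) + ∂/∂z (5*x).
Each of these terms simplifies to sums of mixed partials that cancel in pairs. The result is 0 (by equality of mixed partials for smooth functions — Schwarz / Clairaut).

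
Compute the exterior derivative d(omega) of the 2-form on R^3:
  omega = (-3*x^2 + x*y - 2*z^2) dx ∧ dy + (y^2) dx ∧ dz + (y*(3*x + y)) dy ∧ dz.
d(omega) = (y - 4*z) dx ∧ dy ∧ dz

For a 2-form omega = sum_{i<j} g_{ij} dx_i ∧ dx_j, the exterior derivative is
  d(omega) = sum_{i<j} d(g_{ij}) ∧ dx_i ∧ dx_j = sum_{i<j, k} (∂g_{ij}/∂x_k) dx_k ∧ dx_i ∧ dx_j.
Expand each term, using dx_k ∧ dx_i ∧ dx_j = sgn(permutation) dx_{(a)} ∧ dx_{(b)} ∧ dx_{(c)} with (a < b < c) sorted:
  d(-3*x^2 + x*y - 2*z^2) includes (∂/∂z)(-3*x^2 + x*y - 2*z^2) dz = (-4*z) dz, which multiplied by dx ∧ dy gives (-4*z) dx ∧ dy ∧ dz
  d(y^2) includes (∂/∂y)(y^2) dy = (2*y) dy, which multiplied by dx ∧ dz gives (-2*y) dx ∧ dy ∧ dz
  d(y*(3*x + y)) includes (∂/∂x)(y*(3*x + y)) dx = (3*y) dx, which multiplied by dy ∧ dz gives (3*y) dx ∧ dy ∧ dz
Collecting like 3-forms: d(omega) = (y - 4*z) dx ∧ dy ∧ dz.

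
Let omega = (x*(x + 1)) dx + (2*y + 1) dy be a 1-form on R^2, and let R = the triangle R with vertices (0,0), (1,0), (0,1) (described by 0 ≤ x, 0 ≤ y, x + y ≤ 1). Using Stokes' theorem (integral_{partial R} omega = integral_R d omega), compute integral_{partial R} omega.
integral_(partial R) omega = 0

Stokes: integral_partial_R omega = integral_R d omega with d omega = (∂Q/∂x - ∂P/∂y) dx ∧ dy.
  ∂Q/∂x = 0
  ∂P/∂y = 0
  integrand = ∂Q/∂x - ∂P/∂y = 0.
Integrating over R: integral_0^1 integral_0^{1-x} (0) dy dx = 0.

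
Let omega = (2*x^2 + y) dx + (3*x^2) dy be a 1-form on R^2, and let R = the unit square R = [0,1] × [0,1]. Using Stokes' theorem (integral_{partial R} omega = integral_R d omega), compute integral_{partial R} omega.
integral_(partial R) omega = 2

Stokes: integral_partial_R omega = integral_R d omega with d omega = (∂Q/∂x - ∂P/∂y) dx ∧ dy.
  ∂Q/∂x = 6*x
  ∂P/∂y = 1
  integrand = ∂Q/∂x - ∂P/∂y = 6*x - 1.
Integrating over R: integral_0^1 integral_0^1 (6*x - 1) dx dy = 2.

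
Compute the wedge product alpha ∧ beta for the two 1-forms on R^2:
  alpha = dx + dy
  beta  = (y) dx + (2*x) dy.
alpha ∧ beta = (2*x - y) dx ∧ dy

Distribute the wedge, using dx_i ∧ dx_j = -dx_j ∧ dx_i and dx_i ∧ dx_i = 0. For each pair (i, j) with i < j, the coefficient of dx_i ∧ dx_j in alpha ∧ beta is (alpha_i * beta_j - alpha_j * beta_i). Collecting: alpha ∧ beta = (2*x - y) dx ∧ dy.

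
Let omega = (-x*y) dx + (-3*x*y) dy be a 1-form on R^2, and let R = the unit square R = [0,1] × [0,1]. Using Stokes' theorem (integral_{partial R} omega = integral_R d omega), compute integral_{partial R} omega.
integral_(partial R) omega = -1

Stokes: integral_partial_R omega = integral_R d omega with d omega = (∂Q/∂x - ∂P/∂y) dx ∧ dy.
  ∂Q/∂x = -3*y
  ∂P/∂y = -x
  integrand = ∂Q/∂x - ∂P/∂y = x - 3*y.
Integrating over R: integral_0^1 integral_0^1 (x - 3*y) dx dy = -1.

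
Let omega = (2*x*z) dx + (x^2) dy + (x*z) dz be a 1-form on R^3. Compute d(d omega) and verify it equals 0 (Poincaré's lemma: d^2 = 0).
d(d omega) = 0

Step 1: d omega = sum_{i<j} (∂f_j/∂x_i - ∂f_i/∂x_j) dx_i ∧ dx_j:
  coeff of dx ∧ dy: 2*x
  coeff of dx ∧ dz: -2*x + z
  coeff of dy ∧ dz: 0
Step 2: Apply d again to each 2-form coefficient. The only possible 3-form in R^3 is dx ∧ dy ∧ dz, with coefficient
  ∂(coeff of dy∧dz)/∂x - ∂(coeff of dx∧dz)/∂y + ∂(coeff of dx∧dy)/∂z
  = ∂/∂x (0) - ∂/∂y (-2*x + z) + ∂/∂z (2*x).
Each of these terms simplifies to sums of mixed partials that cancel in pairs. The result is 0 (by equality of mixed partials for smooth functions — Schwarz / Clairaut).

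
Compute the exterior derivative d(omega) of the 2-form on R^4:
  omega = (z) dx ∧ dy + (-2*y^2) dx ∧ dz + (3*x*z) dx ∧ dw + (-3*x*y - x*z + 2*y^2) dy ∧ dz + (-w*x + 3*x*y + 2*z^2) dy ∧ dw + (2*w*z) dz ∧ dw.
d(omega) = (y - z + 1) dx ∧ dy ∧ dz + (-3*x) dx ∧ dz ∧ dw + (-w + 3*y) dx ∧ dy ∧ dw + (-4*z) dy ∧ dz ∧ dw

For a 2-form omega = sum_{i<j} g_{ij} dx_i ∧ dx_j, the exterior derivative is
  d(omega) = sum_{i<j} d(g_{ij}) ∧ dx_i ∧ dx_j = sum_{i<j, k} (∂g_{ij}/∂x_k) dx_k ∧ dx_i ∧ dx_j.
Expand each term, using dx_k ∧ dx_i ∧ dx_j = sgn(permutation) dx_{(a)} ∧ dx_{(b)} ∧ dx_{(c)} with (a < b < c) sorted:
  d(z) includes (∂/∂z)(z) dz = (1) dz, which multiplied by dx ∧ dy gives (1) dx ∧ dy ∧ dz
  d(-2*y^2) includes (∂/∂y)(-2*y^2) dy = (-4*y) dy, which multiplied by dx ∧ dz gives (4*y) dx ∧ dy ∧ dz
  d(3*x*z) includes (∂/∂z)(3*x*z) dz = (3*x) dz, which multiplied by dx ∧ dw gives (-3*x) dx ∧ dz ∧ dw
  d(-3*x*y - x*z + 2*y^2) includes (∂/∂x)(-3*x*y - x*z + 2*y^2) dx = (-3*y - z) dx, which multiplied by dy ∧ dz gives (-3*y - z) dx ∧ dy ∧ dz
  d(-w*x + 3*x*y + 2*z^2) includes (∂/∂x)(-w*x + 3*x*y + 2*z^2) dx = (-w + 3*y) dx, which multiplied by dy ∧ dw gives (-w + 3*y) dx ∧ dy ∧ dw
  d(-w*x + 3*x*y + 2*z^2) includes (∂/∂z)(-w*x + 3*x*y + 2*z^2) dz = (4*z) dz, which multiplied by dy ∧ dw gives (-4*z) dy ∧ dz ∧ dw
Collecting like 3-forms: d(omega) = (y - z + 1) dx ∧ dy ∧ dz + (-3*x) dx ∧ dz ∧ dw + (-w + 3*y) dx ∧ dy ∧ dw + (-4*z) dy ∧ dz ∧ dw.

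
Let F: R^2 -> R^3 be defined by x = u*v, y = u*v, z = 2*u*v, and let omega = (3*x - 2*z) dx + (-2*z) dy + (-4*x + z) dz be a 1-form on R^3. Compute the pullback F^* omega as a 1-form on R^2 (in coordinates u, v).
F^* omega = (-9*u*v^2) du + (-9*u^2*v) dv

Using F^*(f dg) = (f ∘ F) d(g ∘ F), substitute each coordinate x_i by F_i(u, v) in f_i, and replace dx_i by d F_i = (∂F_i/∂u) du + (∂F_i/∂v) dv.
  For the x component: f_1(F) = -u*v; d F_1 = (v) du + (u) dv
  For the y component: f_2(F) = -4*u*v; d F_2 = (v) du + (u) dv
  For the z component: f_3(F) = -2*u*v; d F_3 = (2*v) du + (2*u) dv
Combining and collecting du, dv coefficients:
  coeff of du: -9*u*v^2
  coeff of dv: -9*u^2*v
F^* omega = (-9*u*v^2) du + (-9*u^2*v) dv.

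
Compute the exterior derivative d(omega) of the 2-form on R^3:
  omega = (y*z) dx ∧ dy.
d(omega) = (y) dx ∧ dy ∧ dz

For a 2-form omega = sum_{i<j} g_{ij} dx_i ∧ dx_j, the exterior derivative is
  d(omega) = sum_{i<j} d(g_{ij}) ∧ dx_i ∧ dx_j = sum_{i<j, k} (∂g_{ij}/∂x_k) dx_k ∧ dx_i ∧ dx_j.
Expand each term, using dx_k ∧ dx_i ∧ dx_j = sgn(permutation) dx_{(a)} ∧ dx_{(b)} ∧ dx_{(c)} with (a < b < c) sorted:
  d(y*z) includes (∂/∂z)(y*z) dz = (y) dz, which multiplied by dx ∧ dy gives (y) dx ∧ dy ∧ dz
Collecting like 3-forms: d(omega) = (y) dx ∧ dy ∧ dz.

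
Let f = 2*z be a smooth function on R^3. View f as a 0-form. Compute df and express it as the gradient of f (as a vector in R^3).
df = (0) dx + (0) dy + (2) dz; grad f = (0, 0, 2)

For a 0-form f, d f = (∂f/∂x) dx + (∂f/∂y) dy + (∂f/∂z) dz. The components of the vector representation are exactly the entries of grad f in Cartesian coordinates:
  ∂f/∂x = 0
  ∂f/∂y = 0
  ∂f/∂z = 2.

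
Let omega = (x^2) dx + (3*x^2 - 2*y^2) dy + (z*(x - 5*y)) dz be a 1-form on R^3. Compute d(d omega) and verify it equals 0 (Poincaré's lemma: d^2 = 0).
d(d omega) = 0

Step 1: d omega = sum_{i<j} (∂f_j/∂x_i - ∂f_i/∂x_j) dx_i ∧ dx_j:
  coeff of dx ∧ dy: 6*x
  coeff of dx ∧ dz: z
  coeff of dy ∧ dz: -5*z
Step 2: Apply d again to each 2-form coefficient. The only possible 3-form in R^3 is dx ∧ dy ∧ dz, with coefficient
  ∂(coeff of dy∧dz)/∂x - ∂(coeff of dx∧dz)/∂y + ∂(coeff of dx∧dy)/∂z
  = ∂/∂x (-5*z) - ∂/∂y (z) + ∂/∂z (6*x).
Each of these terms simplifies to sums of mixed partials that cancel in pairs. The result is 0 (by equality of mixed partials for smooth functions — Schwarz / Clairaut).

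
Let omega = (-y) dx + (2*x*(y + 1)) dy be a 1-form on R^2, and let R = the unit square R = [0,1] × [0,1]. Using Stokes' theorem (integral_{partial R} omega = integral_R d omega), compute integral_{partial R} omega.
integral_(partial R) omega = 4

Stokes: integral_partial_R omega = integral_R d omega with d omega = (∂Q/∂x - ∂P/∂y) dx ∧ dy.
  ∂Q/∂x = 2*y + 2
  ∂P/∂y = -1
  integrand = ∂Q/∂x - ∂P/∂y = 2*y + 3.
Integrating over R: integral_0^1 integral_0^1 (2*y + 3) dx dy = 4.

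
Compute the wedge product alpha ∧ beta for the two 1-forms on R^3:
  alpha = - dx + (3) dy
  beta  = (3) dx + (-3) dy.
alpha ∧ beta = (-6) dx ∧ dy

Distribute the wedge, using dx_i ∧ dx_j = -dx_j ∧ dx_i and dx_i ∧ dx_i = 0. For each pair (i, j) with i < j, the coefficient of dx_i ∧ dx_j in alpha ∧ beta is (alpha_i * beta_j - alpha_j * beta_i). Collecting: alpha ∧ beta = (-6) dx ∧ dy.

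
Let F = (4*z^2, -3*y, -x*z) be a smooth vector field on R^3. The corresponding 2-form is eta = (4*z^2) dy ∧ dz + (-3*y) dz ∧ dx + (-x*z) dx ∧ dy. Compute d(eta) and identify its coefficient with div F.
d(eta) = (-x - 3) dx ∧ dy ∧ dz; div F = -x - 3

For a 2-form in R^3 of the form above, applying d gives a 3-form with coefficient ∂P/∂x + ∂Q/∂y + ∂R/∂z:
  ∂P/∂x = 0
  ∂Q/∂y = -3
  ∂R/∂z = -x
Sum = -x - 3, which is exactly div F.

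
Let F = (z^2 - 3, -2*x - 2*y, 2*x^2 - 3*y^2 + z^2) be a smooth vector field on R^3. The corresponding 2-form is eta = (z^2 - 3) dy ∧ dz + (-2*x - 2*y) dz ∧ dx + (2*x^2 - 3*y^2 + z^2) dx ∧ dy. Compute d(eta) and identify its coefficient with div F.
d(eta) = (2*z - 2) dx ∧ dy ∧ dz; div F = 2*z - 2

For a 2-form in R^3 of the form above, applying d gives a 3-form with coefficient ∂P/∂x + ∂Q/∂y + ∂R/∂z:
  ∂P/∂x = 0
  ∂Q/∂y = -2
  ∂R/∂z = 2*z
Sum = 2*z - 2, which is exactly div F.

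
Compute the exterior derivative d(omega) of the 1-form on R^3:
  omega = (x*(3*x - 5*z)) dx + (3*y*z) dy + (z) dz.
d(omega) = (5*x) dx ∧ dz + (-3*y) dy ∧ dz

For a 1-form omega = sum_i f_i dx_i, the exterior derivative is
  d(omega) = sum_{i < j} (∂f_j/∂x_i - ∂f_i/∂x_j) dx_i ∧ dx_j.
  coefficient of dx ∧ dz: ∂f_3/∂x - ∂f_1/∂z = ∂(z)/∂x - ∂(x*(3*x - 5*z))/∂z = 5*x
  coefficient of dy ∧ dz: ∂f_3/∂y - ∂f_2/∂z = ∂(z)/∂y - ∂(3*y*z)/∂z = -3*y
Assembling: d(omega) = (5*x) dx ∧ dz + (-3*y) dy ∧ dz.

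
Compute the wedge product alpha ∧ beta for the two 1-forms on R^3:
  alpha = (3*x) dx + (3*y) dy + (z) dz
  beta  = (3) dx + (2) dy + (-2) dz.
alpha ∧ beta = (6*x - 9*y) dx ∧ dy + (-6*x - 3*z) dx ∧ dz + (-6*y - 2*z) dy ∧ dz

Distribute the wedge, using dx_i ∧ dx_j = -dx_j ∧ dx_i and dx_i ∧ dx_i = 0. For each pair (i, j) with i < j, the coefficient of dx_i ∧ dx_j in alpha ∧ beta is (alpha_i * beta_j - alpha_j * beta_i). Collecting: alpha ∧ beta = (6*x - 9*y) dx ∧ dy + (-6*x - 3*z) dx ∧ dz + (-6*y - 2*z) dy ∧ dz.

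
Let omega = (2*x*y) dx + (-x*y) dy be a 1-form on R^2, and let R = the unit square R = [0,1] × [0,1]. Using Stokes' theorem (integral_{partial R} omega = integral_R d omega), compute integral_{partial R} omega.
integral_(partial R) omega = -3/2

Stokes: integral_partial_R omega = integral_R d omega with d omega = (∂Q/∂x - ∂P/∂y) dx ∧ dy.
  ∂Q/∂x = -y
  ∂P/∂y = 2*x
  integrand = ∂Q/∂x - ∂P/∂y = -2*x - y.
Integrating over R: integral_0^1 integral_0^1 (-2*x - y) dx dy = -3/2.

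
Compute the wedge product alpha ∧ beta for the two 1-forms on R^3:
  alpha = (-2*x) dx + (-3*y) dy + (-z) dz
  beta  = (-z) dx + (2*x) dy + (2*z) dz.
alpha ∧ beta = (-4*x^2 - 3*y*z) dx ∧ dy + (-z*(4*x + z)) dx ∧ dz + (2*z*(x - 3*y)) dy ∧ dz

Distribute the wedge, using dx_i ∧ dx_j = -dx_j ∧ dx_i and dx_i ∧ dx_i = 0. For each pair (i, j) with i < j, the coefficient of dx_i ∧ dx_j in alpha ∧ beta is (alpha_i * beta_j - alpha_j * beta_i). Collecting: alpha ∧ beta = (-4*x^2 - 3*y*z) dx ∧ dy + (-z*(4*x + z)) dx ∧ dz + (2*z*(x - 3*y)) dy ∧ dz.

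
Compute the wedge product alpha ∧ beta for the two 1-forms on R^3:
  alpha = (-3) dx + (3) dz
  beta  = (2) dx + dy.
alpha ∧ beta = (-3) dx ∧ dy + (-6) dx ∧ dz + (-3) dy ∧ dz

Distribute the wedge, using dx_i ∧ dx_j = -dx_j ∧ dx_i and dx_i ∧ dx_i = 0. For each pair (i, j) with i < j, the coefficient of dx_i ∧ dx_j in alpha ∧ beta is (alpha_i * beta_j - alpha_j * beta_i). Collecting: alpha ∧ beta = (-3) dx ∧ dy + (-6) dx ∧ dz + (-3) dy ∧ dz.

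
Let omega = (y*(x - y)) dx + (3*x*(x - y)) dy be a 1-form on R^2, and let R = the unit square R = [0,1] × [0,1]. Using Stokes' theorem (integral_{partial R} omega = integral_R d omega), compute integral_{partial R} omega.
integral_(partial R) omega = 2

Stokes: integral_partial_R omega = integral_R d omega with d omega = (∂Q/∂x - ∂P/∂y) dx ∧ dy.
  ∂Q/∂x = 6*x - 3*y
  ∂P/∂y = x - 2*y
  integrand = ∂Q/∂x - ∂P/∂y = 5*x - y.
Integrating over R: integral_0^1 integral_0^1 (5*x - y) dx dy = 2.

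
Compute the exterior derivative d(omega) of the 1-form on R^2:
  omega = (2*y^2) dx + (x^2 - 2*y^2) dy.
d(omega) = (2*x - 4*y) dx ∧ dy

For a 1-form omega = sum_i f_i dx_i, the exterior derivative is
  d(omega) = sum_{i < j} (∂f_j/∂x_i - ∂f_i/∂x_j) dx_i ∧ dx_j.
  coefficient of dx ∧ dy: ∂f_2/∂x - ∂f_1/∂y = ∂(x^2 - 2*y^2)/∂x - ∂(2*y^2)/∂y = 2*x - 4*y
Assembling: d(omega) = (2*x - 4*y) dx ∧ dy.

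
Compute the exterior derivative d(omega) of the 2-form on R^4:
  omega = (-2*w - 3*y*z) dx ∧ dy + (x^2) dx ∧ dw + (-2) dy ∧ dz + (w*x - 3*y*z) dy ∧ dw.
d(omega) = (-3*y) dx ∧ dy ∧ dz + (w - 2) dx ∧ dy ∧ dw + (3*y) dy ∧ dz ∧ dw

For a 2-form omega = sum_{i<j} g_{ij} dx_i ∧ dx_j, the exterior derivative is
  d(omega) = sum_{i<j} d(g_{ij}) ∧ dx_i ∧ dx_j = sum_{i<j, k} (∂g_{ij}/∂x_k) dx_k ∧ dx_i ∧ dx_j.
Expand each term, using dx_k ∧ dx_i ∧ dx_j = sgn(permutation) dx_{(a)} ∧ dx_{(b)} ∧ dx_{(c)} with (a < b < c) sorted:
  d(-2*w - 3*y*z) includes (∂/∂z)(-2*w - 3*y*z) dz = (-3*y) dz, which multiplied by dx ∧ dy gives (-3*y) dx ∧ dy ∧ dz
  d(-2*w - 3*y*z) includes (∂/∂w)(-2*w - 3*y*z) dw = (-2) dw, which multiplied by dx ∧ dy gives (-2) dx ∧ dy ∧ dw
  d(w*x - 3*y*z) includes (∂/∂x)(w*x - 3*y*z) dx = (w) dx, which multiplied by dy ∧ dw gives (w) dx ∧ dy ∧ dw
  d(w*x - 3*y*z) includes (∂/∂z)(w*x - 3*y*z) dz = (-3*y) dz, which multiplied by dy ∧ dw gives (3*y) dy ∧ dz ∧ dw
Collecting like 3-forms: d(omega) = (-3*y) dx ∧ dy ∧ dz + (w - 2) dx ∧ dy ∧ dw + (3*y) dy ∧ dz ∧ dw.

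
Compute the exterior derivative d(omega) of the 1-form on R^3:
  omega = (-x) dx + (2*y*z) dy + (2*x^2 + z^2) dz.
d(omega) = (4*x) dx ∧ dz + (-2*y) dy ∧ dz

For a 1-form omega = sum_i f_i dx_i, the exterior derivative is
  d(omega) = sum_{i < j} (∂f_j/∂x_i - ∂f_i/∂x_j) dx_i ∧ dx_j.
  coefficient of dx ∧ dz: ∂f_3/∂x - ∂f_1/∂z = ∂(2*x^2 + z^2)/∂x - ∂(-x)/∂z = 4*x
  coefficient of dy ∧ dz: ∂f_3/∂y - ∂f_2/∂z = ∂(2*x^2 + z^2)/∂y - ∂(2*y*z)/∂z = -2*y
Assembling: d(omega) = (4*x) dx ∧ dz + (-2*y) dy ∧ dz.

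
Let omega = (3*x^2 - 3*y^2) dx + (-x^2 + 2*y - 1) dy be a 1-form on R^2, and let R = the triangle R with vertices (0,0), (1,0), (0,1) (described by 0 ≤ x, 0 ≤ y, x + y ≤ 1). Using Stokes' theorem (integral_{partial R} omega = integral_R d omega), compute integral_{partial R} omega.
integral_(partial R) omega = 2/3

Stokes: integral_partial_R omega = integral_R d omega with d omega = (∂Q/∂x - ∂P/∂y) dx ∧ dy.
  ∂Q/∂x = -2*x
  ∂P/∂y = -6*y
  integrand = ∂Q/∂x - ∂P/∂y = -2*x + 6*y.
Integrating over R: integral_0^1 integral_0^{1-x} (-2*x + 6*y) dy dx = 2/3.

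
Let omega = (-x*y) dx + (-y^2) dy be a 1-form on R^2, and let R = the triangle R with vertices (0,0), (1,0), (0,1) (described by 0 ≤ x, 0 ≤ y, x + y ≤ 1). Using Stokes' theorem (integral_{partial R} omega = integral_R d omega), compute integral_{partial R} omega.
integral_(partial R) omega = 1/6

Stokes: integral_partial_R omega = integral_R d omega with d omega = (∂Q/∂x - ∂P/∂y) dx ∧ dy.
  ∂Q/∂x = 0
  ∂P/∂y = -x
  integrand = ∂Q/∂x - ∂P/∂y = x.
Integrating over R: integral_0^1 integral_0^{1-x} (x) dy dx = 1/6.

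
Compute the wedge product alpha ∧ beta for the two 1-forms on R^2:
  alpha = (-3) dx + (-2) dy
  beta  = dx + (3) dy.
alpha ∧ beta = (-7) dx ∧ dy

Distribute the wedge, using dx_i ∧ dx_j = -dx_j ∧ dx_i and dx_i ∧ dx_i = 0. For each pair (i, j) with i < j, the coefficient of dx_i ∧ dx_j in alpha ∧ beta is (alpha_i * beta_j - alpha_j * beta_i). Collecting: alpha ∧ beta = (-7) dx ∧ dy.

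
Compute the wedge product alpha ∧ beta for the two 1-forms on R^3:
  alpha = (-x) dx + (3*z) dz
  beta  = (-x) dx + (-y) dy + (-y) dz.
alpha ∧ beta = (x*y) dx ∧ dy + (x*(y + 3*z)) dx ∧ dz + (3*y*z) dy ∧ dz

Distribute the wedge, using dx_i ∧ dx_j = -dx_j ∧ dx_i and dx_i ∧ dx_i = 0. For each pair (i, j) with i < j, the coefficient of dx_i ∧ dx_j in alpha ∧ beta is (alpha_i * beta_j - alpha_j * beta_i). Collecting: alpha ∧ beta = (x*y) dx ∧ dy + (x*(y + 3*z)) dx ∧ dz + (3*y*z) dy ∧ dz.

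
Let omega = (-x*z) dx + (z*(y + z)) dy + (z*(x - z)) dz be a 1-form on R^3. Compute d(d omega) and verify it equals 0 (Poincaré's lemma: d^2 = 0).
d(d omega) = 0

Step 1: d omega = sum_{i<j} (∂f_j/∂x_i - ∂f_i/∂x_j) dx_i ∧ dx_j:
  coeff of dx ∧ dy: 0
  coeff of dx ∧ dz: x + z
  coeff of dy ∧ dz: -y - 2*z
Step 2: Apply d again to each 2-form coefficient. The only possible 3-form in R^3 is dx ∧ dy ∧ dz, with coefficient
  ∂(coeff of dy∧dz)/∂x - ∂(coeff of dx∧dz)/∂y + ∂(coeff of dx∧dy)/∂z
  = ∂/∂x (-y - 2*z) - ∂/∂y (x + z) + ∂/∂z (0).
Each of these terms simplifies to sums of mixed partials that cancel in pairs. The result is 0 (by equality of mixed partials for smooth functions — Schwarz / Clairaut).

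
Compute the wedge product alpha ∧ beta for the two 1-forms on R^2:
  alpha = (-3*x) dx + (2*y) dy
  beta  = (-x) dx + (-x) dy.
alpha ∧ beta = (x*(3*x + 2*y)) dx ∧ dy

Distribute the wedge, using dx_i ∧ dx_j = -dx_j ∧ dx_i and dx_i ∧ dx_i = 0. For each pair (i, j) with i < j, the coefficient of dx_i ∧ dx_j in alpha ∧ beta is (alpha_i * beta_j - alpha_j * beta_i). Collecting: alpha ∧ beta = (x*(3*x + 2*y)) dx ∧ dy.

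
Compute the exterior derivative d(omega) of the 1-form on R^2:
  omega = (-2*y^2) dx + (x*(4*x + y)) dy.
d(omega) = (8*x + 5*y) dx ∧ dy

For a 1-form omega = sum_i f_i dx_i, the exterior derivative is
  d(omega) = sum_{i < j} (∂f_j/∂x_i - ∂f_i/∂x_j) dx_i ∧ dx_j.
  coefficient of dx ∧ dy: ∂f_2/∂x - ∂f_1/∂y = ∂(x*(4*x + y))/∂x - ∂(-2*y^2)/∂y = 8*x + 5*y
Assembling: d(omega) = (8*x + 5*y) dx ∧ dy.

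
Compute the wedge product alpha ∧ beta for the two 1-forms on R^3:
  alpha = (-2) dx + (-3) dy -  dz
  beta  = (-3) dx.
alpha ∧ beta = (-9) dx ∧ dy + (-3) dx ∧ dz

Distribute the wedge, using dx_i ∧ dx_j = -dx_j ∧ dx_i and dx_i ∧ dx_i = 0. For each pair (i, j) with i < j, the coefficient of dx_i ∧ dx_j in alpha ∧ beta is (alpha_i * beta_j - alpha_j * beta_i). Collecting: alpha ∧ beta = (-9) dx ∧ dy + (-3) dx ∧ dz.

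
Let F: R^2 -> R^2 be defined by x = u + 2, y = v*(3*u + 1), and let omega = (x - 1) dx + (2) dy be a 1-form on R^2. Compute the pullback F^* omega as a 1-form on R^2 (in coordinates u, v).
F^* omega = (u + 6*v + 1) du + (6*u + 2) dv

Using F^*(f dg) = (f ∘ F) d(g ∘ F), substitute each coordinate x_i by F_i(u, v) in f_i, and replace dx_i by d F_i = (∂F_i/∂u) du + (∂F_i/∂v) dv.
  For the x component: f_1(F) = u + 1; d F_1 = (1) du + (0) dv
  For the y component: f_2(F) = 2; d F_2 = (3*v) du + (3*u + 1) dv
Combining and collecting du, dv coefficients:
  coeff of du: u + 6*v + 1
  coeff of dv: 6*u + 2
F^* omega = (u + 6*v + 1) du + (6*u + 2) dv.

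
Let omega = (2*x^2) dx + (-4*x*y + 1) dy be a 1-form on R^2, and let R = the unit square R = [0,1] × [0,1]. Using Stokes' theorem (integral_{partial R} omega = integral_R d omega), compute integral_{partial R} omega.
integral_(partial R) omega = -2

Stokes: integral_partial_R omega = integral_R d omega with d omega = (∂Q/∂x - ∂P/∂y) dx ∧ dy.
  ∂Q/∂x = -4*y
  ∂P/∂y = 0
  integrand = ∂Q/∂x - ∂P/∂y = -4*y.
Integrating over R: integral_0^1 integral_0^1 (-4*y) dx dy = -2.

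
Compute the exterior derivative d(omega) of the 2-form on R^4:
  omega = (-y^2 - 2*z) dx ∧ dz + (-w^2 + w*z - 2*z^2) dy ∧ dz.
d(omega) = (2*y) dx ∧ dy ∧ dz + (-2*w + z) dy ∧ dz ∧ dw

For a 2-form omega = sum_{i<j} g_{ij} dx_i ∧ dx_j, the exterior derivative is
  d(omega) = sum_{i<j} d(g_{ij}) ∧ dx_i ∧ dx_j = sum_{i<j, k} (∂g_{ij}/∂x_k) dx_k ∧ dx_i ∧ dx_j.
Expand each term, using dx_k ∧ dx_i ∧ dx_j = sgn(permutation) dx_{(a)} ∧ dx_{(b)} ∧ dx_{(c)} with (a < b < c) sorted:
  d(-y^2 - 2*z) includes (∂/∂y)(-y^2 - 2*z) dy = (-2*y) dy, which multiplied by dx ∧ dz gives (2*y) dx ∧ dy ∧ dz
  d(-w^2 + w*z - 2*z^2) includes (∂/∂w)(-w^2 + w*z - 2*z^2) dw = (-2*w + z) dw, which multiplied by dy ∧ dz gives (-2*w + z) dy ∧ dz ∧ dw
Collecting like 3-forms: d(omega) = (2*y) dx ∧ dy ∧ dz + (-2*w + z) dy ∧ dz ∧ dw.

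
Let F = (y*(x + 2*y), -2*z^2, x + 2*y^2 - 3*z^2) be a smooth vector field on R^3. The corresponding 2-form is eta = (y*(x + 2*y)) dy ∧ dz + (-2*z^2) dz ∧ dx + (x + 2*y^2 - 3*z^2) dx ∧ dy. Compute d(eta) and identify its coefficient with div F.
d(eta) = (y - 6*z) dx ∧ dy ∧ dz; div F = y - 6*z

For a 2-form in R^3 of the form above, applying d gives a 3-form with coefficient ∂P/∂x + ∂Q/∂y + ∂R/∂z:
  ∂P/∂x = y
  ∂Q/∂y = 0
  ∂R/∂z = -6*z
Sum = y - 6*z, which is exactly div F.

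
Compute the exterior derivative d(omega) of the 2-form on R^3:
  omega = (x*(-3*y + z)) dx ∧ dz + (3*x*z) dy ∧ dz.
d(omega) = (3*x + 3*z) dx ∧ dy ∧ dz

For a 2-form omega = sum_{i<j} g_{ij} dx_i ∧ dx_j, the exterior derivative is
  d(omega) = sum_{i<j} d(g_{ij}) ∧ dx_i ∧ dx_j = sum_{i<j, k} (∂g_{ij}/∂x_k) dx_k ∧ dx_i ∧ dx_j.
Expand each term, using dx_k ∧ dx_i ∧ dx_j = sgn(permutation) dx_{(a)} ∧ dx_{(b)} ∧ dx_{(c)} with (a < b < c) sorted:
  d(x*(-3*y + z)) includes (∂/∂y)(x*(-3*y + z)) dy = (-3*x) dy, which multiplied by dx ∧ dz gives (3*x) dx ∧ dy ∧ dz
  d(3*x*z) includes (∂/∂x)(3*x*z) dx = (3*z) dx, which multiplied by dy ∧ dz gives (3*z) dx ∧ dy ∧ dz
Collecting like 3-forms: d(omega) = (3*x + 3*z) dx ∧ dy ∧ dz.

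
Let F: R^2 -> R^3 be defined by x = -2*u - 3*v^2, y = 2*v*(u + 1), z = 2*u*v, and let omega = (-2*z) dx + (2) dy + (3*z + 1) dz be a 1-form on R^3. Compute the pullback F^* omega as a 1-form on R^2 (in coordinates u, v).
F^* omega = (2*v*(6*u*v + 4*u + 3)) du + (12*u^2*v + 24*u*v^2 + 6*u + 4) dv

Using F^*(f dg) = (f ∘ F) d(g ∘ F), substitute each coordinate x_i by F_i(u, v) in f_i, and replace dx_i by d F_i = (∂F_i/∂u) du + (∂F_i/∂v) dv.
  For the x component: f_1(F) = -4*u*v; d F_1 = (-2) du + (-6*v) dv
  For the y component: f_2(F) = 2; d F_2 = (2*v) du + (2*u + 2) dv
  For the z component: f_3(F) = 6*u*v + 1; d F_3 = (2*v) du + (2*u) dv
Combining and collecting du, dv coefficients:
  coeff of du: 2*v*(6*u*v + 4*u + 3)
  coeff of dv: 12*u^2*v + 24*u*v^2 + 6*u + 4
F^* omega = (2*v*(6*u*v + 4*u + 3)) du + (12*u^2*v + 24*u*v^2 + 6*u + 4) dv.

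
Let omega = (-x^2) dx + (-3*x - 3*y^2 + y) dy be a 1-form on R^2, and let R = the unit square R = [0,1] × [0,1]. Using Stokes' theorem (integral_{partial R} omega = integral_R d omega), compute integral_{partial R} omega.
integral_(partial R) omega = -3

Stokes: integral_partial_R omega = integral_R d omega with d omega = (∂Q/∂x - ∂P/∂y) dx ∧ dy.
  ∂Q/∂x = -3
  ∂P/∂y = 0
  integrand = ∂Q/∂x - ∂P/∂y = -3.
Integrating over R: integral_0^1 integral_0^1 (-3) dx dy = -3.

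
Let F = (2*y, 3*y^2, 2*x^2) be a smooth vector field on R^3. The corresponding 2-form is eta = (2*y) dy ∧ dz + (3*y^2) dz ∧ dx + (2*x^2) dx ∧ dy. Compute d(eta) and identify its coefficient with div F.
d(eta) = (6*y) dx ∧ dy ∧ dz; div F = 6*y

For a 2-form in R^3 of the form above, applying d gives a 3-form with coefficient ∂P/∂x + ∂Q/∂y + ∂R/∂z:
  ∂P/∂x = 0
  ∂Q/∂y = 6*y
  ∂R/∂z = 0
Sum = 6*y, which is exactly div F.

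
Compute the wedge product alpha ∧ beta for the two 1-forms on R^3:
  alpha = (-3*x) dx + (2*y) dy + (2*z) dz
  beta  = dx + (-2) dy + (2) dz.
alpha ∧ beta = (6*x - 2*y) dx ∧ dy + (-6*x - 2*z) dx ∧ dz + (4*y + 4*z) dy ∧ dz

Distribute the wedge, using dx_i ∧ dx_j = -dx_j ∧ dx_i and dx_i ∧ dx_i = 0. For each pair (i, j) with i < j, the coefficient of dx_i ∧ dx_j in alpha ∧ beta is (alpha_i * beta_j - alpha_j * beta_i). Collecting: alpha ∧ beta = (6*x - 2*y) dx ∧ dy + (-6*x - 2*z) dx ∧ dz + (4*y + 4*z) dy ∧ dz.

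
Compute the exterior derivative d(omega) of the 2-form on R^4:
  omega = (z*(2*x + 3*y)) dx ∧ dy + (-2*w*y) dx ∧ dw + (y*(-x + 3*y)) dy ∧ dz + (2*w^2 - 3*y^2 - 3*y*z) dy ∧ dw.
d(omega) = (2*x + 2*y) dx ∧ dy ∧ dz + (2*w) dx ∧ dy ∧ dw + (3*y) dy ∧ dz ∧ dw

For a 2-form omega = sum_{i<j} g_{ij} dx_i ∧ dx_j, the exterior derivative is
  d(omega) = sum_{i<j} d(g_{ij}) ∧ dx_i ∧ dx_j = sum_{i<j, k} (∂g_{ij}/∂x_k) dx_k ∧ dx_i ∧ dx_j.
Expand each term, using dx_k ∧ dx_i ∧ dx_j = sgn(permutation) dx_{(a)} ∧ dx_{(b)} ∧ dx_{(c)} with (a < b < c) sorted:
  d(z*(2*x + 3*y)) includes (∂/∂z)(z*(2*x + 3*y)) dz = (2*x + 3*y) dz, which multiplied by dx ∧ dy gives (2*x + 3*y) dx ∧ dy ∧ dz
  d(-2*w*y) includes (∂/∂y)(-2*w*y) dy = (-2*w) dy, which multiplied by dx ∧ dw gives (2*w) dx ∧ dy ∧ dw
  d(y*(-x + 3*y)) includes (∂/∂x)(y*(-x + 3*y)) dx = (-y) dx, which multiplied by dy ∧ dz gives (-y) dx ∧ dy ∧ dz
  d(2*w^2 - 3*y^2 - 3*y*z) includes (∂/∂z)(2*w^2 - 3*y^2 - 3*y*z) dz = (-3*y) dz, which multiplied by dy ∧ dw gives (3*y) dy ∧ dz ∧ dw
Collecting like 3-forms: d(omega) = (2*x + 2*y) dx ∧ dy ∧ dz + (2*w) dx ∧ dy ∧ dw + (3*y) dy ∧ dz ∧ dw.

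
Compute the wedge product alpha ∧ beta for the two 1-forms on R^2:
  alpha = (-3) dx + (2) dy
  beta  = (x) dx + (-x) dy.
alpha ∧ beta = (x) dx ∧ dy

Distribute the wedge, using dx_i ∧ dx_j = -dx_j ∧ dx_i and dx_i ∧ dx_i = 0. For each pair (i, j) with i < j, the coefficient of dx_i ∧ dx_j in alpha ∧ beta is (alpha_i * beta_j - alpha_j * beta_i). Collecting: alpha ∧ beta = (x) dx ∧ dy.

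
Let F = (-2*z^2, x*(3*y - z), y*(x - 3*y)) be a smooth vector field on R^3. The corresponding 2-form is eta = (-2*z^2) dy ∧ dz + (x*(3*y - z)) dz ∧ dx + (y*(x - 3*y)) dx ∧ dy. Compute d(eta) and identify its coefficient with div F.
d(eta) = (3*x) dx ∧ dy ∧ dz; div F = 3*x

For a 2-form in R^3 of the form above, applying d gives a 3-form with coefficient ∂P/∂x + ∂Q/∂y + ∂R/∂z:
  ∂P/∂x = 0
  ∂Q/∂y = 3*x
  ∂R/∂z = 0
Sum = 3*x, which is exactly div F.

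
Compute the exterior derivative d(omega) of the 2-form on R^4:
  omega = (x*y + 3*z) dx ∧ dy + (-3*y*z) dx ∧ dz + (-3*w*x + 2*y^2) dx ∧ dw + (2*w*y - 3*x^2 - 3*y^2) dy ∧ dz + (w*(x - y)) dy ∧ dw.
d(omega) = (-6*x + 3*z + 3) dx ∧ dy ∧ dz + (w - 4*y) dx ∧ dy ∧ dw + (2*y) dy ∧ dz ∧ dw

For a 2-form omega = sum_{i<j} g_{ij} dx_i ∧ dx_j, the exterior derivative is
  d(omega) = sum_{i<j} d(g_{ij}) ∧ dx_i ∧ dx_j = sum_{i<j, k} (∂g_{ij}/∂x_k) dx_k ∧ dx_i ∧ dx_j.
Expand each term, using dx_k ∧ dx_i ∧ dx_j = sgn(permutation) dx_{(a)} ∧ dx_{(b)} ∧ dx_{(c)} with (a < b < c) sorted:
  d(x*y + 3*z) includes (∂/∂z)(x*y + 3*z) dz = (3) dz, which multiplied by dx ∧ dy gives (3) dx ∧ dy ∧ dz
  d(-3*y*z) includes (∂/∂y)(-3*y*z) dy = (-3*z) dy, which multiplied by dx ∧ dz gives (3*z) dx ∧ dy ∧ dz
  d(-3*w*x + 2*y^2) includes (∂/∂y)(-3*w*x + 2*y^2) dy = (4*y) dy, which multiplied by dx ∧ dw gives (-4*y) dx ∧ dy ∧ dw
  d(2*w*y - 3*x^2 - 3*y^2) includes (∂/∂x)(2*w*y - 3*x^2 - 3*y^2) dx = (-6*x) dx, which multiplied by dy ∧ dz gives (-6*x) dx ∧ dy ∧ dz
  d(2*w*y - 3*x^2 - 3*y^2) includes (∂/∂w)(2*w*y - 3*x^2 - 3*y^2) dw = (2*y) dw, which multiplied by dy ∧ dz gives (2*y) dy ∧ dz ∧ dw
  d(w*(x - y)) includes (∂/∂x)(w*(x - y)) dx = (w) dx, which multiplied by dy ∧ dw gives (w) dx ∧ dy ∧ dw
Collecting like 3-forms: d(omega) = (-6*x + 3*z + 3) dx ∧ dy ∧ dz + (w - 4*y) dx ∧ dy ∧ dw + (2*y) dy ∧ dz ∧ dw.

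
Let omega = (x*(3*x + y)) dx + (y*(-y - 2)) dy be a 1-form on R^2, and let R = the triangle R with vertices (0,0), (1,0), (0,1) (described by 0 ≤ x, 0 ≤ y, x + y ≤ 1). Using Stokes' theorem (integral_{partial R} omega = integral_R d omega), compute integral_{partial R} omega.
integral_(partial R) omega = -1/6

Stokes: integral_partial_R omega = integral_R d omega with d omega = (∂Q/∂x - ∂P/∂y) dx ∧ dy.
  ∂Q/∂x = 0
  ∂P/∂y = x
  integrand = ∂Q/∂x - ∂P/∂y = -x.
Integrating over R: integral_0^1 integral_0^{1-x} (-x) dy dx = -1/6.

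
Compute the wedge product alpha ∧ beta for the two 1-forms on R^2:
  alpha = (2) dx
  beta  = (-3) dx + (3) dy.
alpha ∧ beta = (6) dx ∧ dy

Distribute the wedge, using dx_i ∧ dx_j = -dx_j ∧ dx_i and dx_i ∧ dx_i = 0. For each pair (i, j) with i < j, the coefficient of dx_i ∧ dx_j in alpha ∧ beta is (alpha_i * beta_j - alpha_j * beta_i). Collecting: alpha ∧ beta = (6) dx ∧ dy.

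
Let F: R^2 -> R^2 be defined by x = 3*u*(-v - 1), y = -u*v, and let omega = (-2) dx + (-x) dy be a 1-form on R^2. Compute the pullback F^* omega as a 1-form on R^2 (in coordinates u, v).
F^* omega = (-3*u*v^2 - 3*u*v + 6*v + 6) du + (3*u*(-u*v - u + 2)) dv

Using F^*(f dg) = (f ∘ F) d(g ∘ F), substitute each coordinate x_i by F_i(u, v) in f_i, and replace dx_i by d F_i = (∂F_i/∂u) du + (∂F_i/∂v) dv.
  For the x component: f_1(F) = -2; d F_1 = (-3*v - 3) du + (-3*u) dv
  For the y component: f_2(F) = 3*u*(v + 1); d F_2 = (-v) du + (-u) dv
Combining and collecting du, dv coefficients:
  coeff of du: -3*u*v^2 - 3*u*v + 6*v + 6
  coeff of dv: 3*u*(-u*v - u + 2)
F^* omega = (-3*u*v^2 - 3*u*v + 6*v + 6) du + (3*u*(-u*v - u + 2)) dv.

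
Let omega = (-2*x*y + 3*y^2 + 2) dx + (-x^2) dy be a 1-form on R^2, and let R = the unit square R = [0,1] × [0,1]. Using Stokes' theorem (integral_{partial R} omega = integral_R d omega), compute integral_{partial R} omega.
integral_(partial R) omega = -3

Stokes: integral_partial_R omega = integral_R d omega with d omega = (∂Q/∂x - ∂P/∂y) dx ∧ dy.
  ∂Q/∂x = -2*x
  ∂P/∂y = -2*x + 6*y
  integrand = ∂Q/∂x - ∂P/∂y = -6*y.
Integrating over R: integral_0^1 integral_0^1 (-6*y) dx dy = -3.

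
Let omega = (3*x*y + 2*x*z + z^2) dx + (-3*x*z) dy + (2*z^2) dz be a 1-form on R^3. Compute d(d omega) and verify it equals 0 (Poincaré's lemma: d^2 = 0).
d(d omega) = 0

Step 1: d omega = sum_{i<j} (∂f_j/∂x_i - ∂f_i/∂x_j) dx_i ∧ dx_j:
  coeff of dx ∧ dy: -3*x - 3*z
  coeff of dx ∧ dz: -2*x - 2*z
  coeff of dy ∧ dz: 3*x
Step 2: Apply d again to each 2-form coefficient. The only possible 3-form in R^3 is dx ∧ dy ∧ dz, with coefficient
  ∂(coeff of dy∧dz)/∂x - ∂(coeff of dx∧dz)/∂y + ∂(coeff of dx∧dy)/∂z
  = ∂/∂x (3*x) - ∂/∂y (-2*x - 2*z) + ∂/∂z (-3*x - 3*z).
Each of these terms simplifies to sums of mixed partials that cancel in pairs. The result is 0 (by equality of mixed partials for smooth functions — Schwarz / Clairaut).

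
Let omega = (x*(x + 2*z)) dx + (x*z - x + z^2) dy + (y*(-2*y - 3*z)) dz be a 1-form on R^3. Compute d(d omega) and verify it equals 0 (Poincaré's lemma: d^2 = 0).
d(d omega) = 0

Step 1: d omega = sum_{i<j} (∂f_j/∂x_i - ∂f_i/∂x_j) dx_i ∧ dx_j:
  coeff of dx ∧ dy: z - 1
  coeff of dx ∧ dz: -2*x
  coeff of dy ∧ dz: -x - 4*y - 5*z
Step 2: Apply d again to each 2-form coefficient. The only possible 3-form in R^3 is dx ∧ dy ∧ dz, with coefficient
  ∂(coeff of dy∧dz)/∂x - ∂(coeff of dx∧dz)/∂y + ∂(coeff of dx∧dy)/∂z
  = ∂/∂x (-x - 4*y - 5*z) - ∂/∂y (-2*x) + ∂/∂z (z - 1).
Each of these terms simplifies to sums of mixed partials that cancel in pairs. The result is 0 (by equality of mixed partials for smooth functions — Schwarz / Clairaut).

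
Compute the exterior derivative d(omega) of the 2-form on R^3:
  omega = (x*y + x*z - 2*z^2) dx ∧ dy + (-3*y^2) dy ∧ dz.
d(omega) = (x - 4*z) dx ∧ dy ∧ dz

For a 2-form omega = sum_{i<j} g_{ij} dx_i ∧ dx_j, the exterior derivative is
  d(omega) = sum_{i<j} d(g_{ij}) ∧ dx_i ∧ dx_j = sum_{i<j, k} (∂g_{ij}/∂x_k) dx_k ∧ dx_i ∧ dx_j.
Expand each term, using dx_k ∧ dx_i ∧ dx_j = sgn(permutation) dx_{(a)} ∧ dx_{(b)} ∧ dx_{(c)} with (a < b < c) sorted:
  d(x*y + x*z - 2*z^2) includes (∂/∂z)(x*y + x*z - 2*z^2) dz = (x - 4*z) dz, which multiplied by dx ∧ dy gives (x - 4*z) dx ∧ dy ∧ dz
Collecting like 3-forms: d(omega) = (x - 4*z) dx ∧ dy ∧ dz.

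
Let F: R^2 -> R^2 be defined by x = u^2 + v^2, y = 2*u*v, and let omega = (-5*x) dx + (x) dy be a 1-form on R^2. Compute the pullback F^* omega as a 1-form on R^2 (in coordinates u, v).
F^* omega = (-10*u^3 + 2*u^2*v - 10*u*v^2 + 2*v^3) du + (2*u^3 - 10*u^2*v + 2*u*v^2 - 10*v^3) dv

Using F^*(f dg) = (f ∘ F) d(g ∘ F), substitute each coordinate x_i by F_i(u, v) in f_i, and replace dx_i by d F_i = (∂F_i/∂u) du + (∂F_i/∂v) dv.
  For the x component: f_1(F) = -5*u^2 - 5*v^2; d F_1 = (2*u) du + (2*v) dv
  For the y component: f_2(F) = u^2 + v^2; d F_2 = (2*v) du + (2*u) dv
Combining and collecting du, dv coefficients:
  coeff of du: -10*u^3 + 2*u^2*v - 10*u*v^2 + 2*v^3
  coeff of dv: 2*u^3 - 10*u^2*v + 2*u*v^2 - 10*v^3
F^* omega = (-10*u^3 + 2*u^2*v - 10*u*v^2 + 2*v^3) du + (2*u^3 - 10*u^2*v + 2*u*v^2 - 10*v^3) dv.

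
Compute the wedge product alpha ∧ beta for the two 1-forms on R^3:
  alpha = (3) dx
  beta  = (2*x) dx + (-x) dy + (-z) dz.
alpha ∧ beta = (-3*x) dx ∧ dy + (-3*z) dx ∧ dz

Distribute the wedge, using dx_i ∧ dx_j = -dx_j ∧ dx_i and dx_i ∧ dx_i = 0. For each pair (i, j) with i < j, the coefficient of dx_i ∧ dx_j in alpha ∧ beta is (alpha_i * beta_j - alpha_j * beta_i). Collecting: alpha ∧ beta = (-3*x) dx ∧ dy + (-3*z) dx ∧ dz.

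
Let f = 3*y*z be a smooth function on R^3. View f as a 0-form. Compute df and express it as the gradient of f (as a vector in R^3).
df = (0) dx + (3*z) dy + (3*y) dz; grad f = (0, 3*z, 3*y)

For a 0-form f, d f = (∂f/∂x) dx + (∂f/∂y) dy + (∂f/∂z) dz. The components of the vector representation are exactly the entries of grad f in Cartesian coordinates:
  ∂f/∂x = 0
  ∂f/∂y = 3*z
  ∂f/∂z = 3*y.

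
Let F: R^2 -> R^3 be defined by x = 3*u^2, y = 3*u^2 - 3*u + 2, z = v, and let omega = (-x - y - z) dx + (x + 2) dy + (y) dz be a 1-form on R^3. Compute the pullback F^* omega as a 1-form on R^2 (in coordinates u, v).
F^* omega = (-18*u^3 + 9*u^2 - 6*u*v - 6) du + (3*u^2 - 3*u + 2) dv

Using F^*(f dg) = (f ∘ F) d(g ∘ F), substitute each coordinate x_i by F_i(u, v) in f_i, and replace dx_i by d F_i = (∂F_i/∂u) du + (∂F_i/∂v) dv.
  For the x component: f_1(F) = -6*u^2 + 3*u - v - 2; d F_1 = (6*u) du + (0) dv
  For the y component: f_2(F) = 3*u^2 + 2; d F_2 = (6*u - 3) du + (0) dv
  For the z component: f_3(F) = 3*u^2 - 3*u + 2; d F_3 = (0) du + (1) dv
Combining and collecting du, dv coefficients:
  coeff of du: -18*u^3 + 9*u^2 - 6*u*v - 6
  coeff of dv: 3*u^2 - 3*u + 2
F^* omega = (-18*u^3 + 9*u^2 - 6*u*v - 6) du + (3*u^2 - 3*u + 2) dv.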